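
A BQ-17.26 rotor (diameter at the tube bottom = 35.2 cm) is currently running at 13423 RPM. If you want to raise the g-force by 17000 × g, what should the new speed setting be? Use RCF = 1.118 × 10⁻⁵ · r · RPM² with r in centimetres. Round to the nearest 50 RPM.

16350 RPM

r = 35.2 / 2 = 17.6 cm
Current RCF = 1.118 × 10⁻⁵ × 17.6 × (13423)² = 1.118 × 10⁻⁵ × 17.6 × 180,176,929 ≈ 35,453.1 × g
Target RCF = 35,453.1 + 17,000 = 52,453.1 × g
N² = 52,453.1 / (19.6768 × 10⁻⁵) = 266,573,325
N ≈ √266,573,325 ≈ 16,327.1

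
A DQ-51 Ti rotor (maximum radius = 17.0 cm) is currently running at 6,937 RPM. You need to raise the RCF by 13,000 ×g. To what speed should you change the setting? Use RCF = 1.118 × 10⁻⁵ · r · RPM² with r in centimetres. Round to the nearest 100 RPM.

≈ 10800 RPM

Current RCF = 1.118 × 10⁻⁵ × 17 × (6937)² = 1.118 × 10⁻⁵ × 17 × 48,121,969 ≈ 9,146.1 × g
Target RCF = 9,146.1 + 13,000 = 22,146.1 × g
N² = 22,146.1 / (19.006 × 10⁻⁵) = 116,521,625
N ≈ √116,521,625 ≈ 10,794.5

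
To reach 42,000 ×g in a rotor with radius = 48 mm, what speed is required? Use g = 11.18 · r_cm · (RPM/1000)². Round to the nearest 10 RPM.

r = 48 mm = 4.8 cm
RCF = 11.18 × r × (N/1000)²
42,000 = 11.18 × 4.8 × (N/1000)²
(N/1000)² = 42,000 / 53.664 = 782.6476
N = 1000 × √782.6476 ≈ 27,975.8

≈ 27980 RPM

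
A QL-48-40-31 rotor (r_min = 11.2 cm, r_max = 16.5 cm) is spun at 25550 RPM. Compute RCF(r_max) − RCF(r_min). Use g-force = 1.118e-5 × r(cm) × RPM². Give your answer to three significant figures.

ΔRCF ≈ 38700 ×g

ΔRCF = 1.118 × 10⁻⁵ × (r_max − r_min) × N² = 1.118 × 10⁻⁵ × 5.3 × 652,802,500 ≈ 38,681.2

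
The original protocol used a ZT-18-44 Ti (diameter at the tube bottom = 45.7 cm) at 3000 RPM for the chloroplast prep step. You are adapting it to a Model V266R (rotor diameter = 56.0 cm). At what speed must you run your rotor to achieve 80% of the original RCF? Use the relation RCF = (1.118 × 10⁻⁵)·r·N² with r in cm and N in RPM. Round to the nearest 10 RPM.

Original rotor: r = 45.7 / 2 = 22.85 cm
RCF = 1.118 × 10⁻⁵ × r × N²
RCF_original = 1.118 × 10⁻⁵ × 22.85 × (3000)² = 1.118 × 10⁻⁵ × 22.85 × 9,000,000 ≈ 2,299.2 × g
Target RCF = 0.8 × 2,299.2 ≈ 1,839.4 × g
Your rotor: r = 56.0 / 2 = 28 cm
1,839.4 = 1.118 × 10⁻⁵ × 28 × N²
N² = 1,839.4 / (31.304 × 10⁻⁵) = 5,875,926
N ≈ √5,875,926 ≈ 2,424.0

2420 RPM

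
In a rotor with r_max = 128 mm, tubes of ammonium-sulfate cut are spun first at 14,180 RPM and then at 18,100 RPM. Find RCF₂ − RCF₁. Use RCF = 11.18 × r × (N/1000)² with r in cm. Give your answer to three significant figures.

18100 x g

r = 128 mm = 12.8 cm
RCF₁ = 11.18 × 12.8 × (14.18)² = 11.18 × 12.8 × 201.0724 ≈ 28,774.3 × g
RCF₂ = 11.18 × 12.8 × (18.1)² = 11.18 × 12.8 × 327.61 ≈ 46,882.3 × g
Increase = 46,882.3 − 28,774.3 = 18,108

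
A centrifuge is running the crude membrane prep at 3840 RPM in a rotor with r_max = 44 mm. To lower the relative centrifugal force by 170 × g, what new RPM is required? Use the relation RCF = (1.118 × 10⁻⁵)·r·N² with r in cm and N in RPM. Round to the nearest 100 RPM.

3400 RPM

r = 44 mm = 4.4 cm
Current RCF = 1.118 × 10⁻⁵ × 4.4 × (3840)² = 1.118 × 10⁻⁵ × 4.4 × 14,745,600 ≈ 725.4 × g
Target RCF = 725.4 − 170 = 555.4 × g
N² = 555.4 / (4.9192 × 10⁻⁵) = 11,290,454
N ≈ √11,290,454 ≈ 3,360.1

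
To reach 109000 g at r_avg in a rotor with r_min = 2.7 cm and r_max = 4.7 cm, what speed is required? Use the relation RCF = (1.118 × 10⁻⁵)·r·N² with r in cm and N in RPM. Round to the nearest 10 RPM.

r_avg = (2.7 + 4.7) / 2 = 3.7 cm
RCF = 1.118 × 10⁻⁵ × r × N²
109,000 = 1.118 × 10⁻⁵ × 3.7 × N²
N² = 109,000 / (4.1366 × 10⁻⁵) = 2,635,014,263
N ≈ √2,635,014,263 ≈ 51,332.4

51330 RPM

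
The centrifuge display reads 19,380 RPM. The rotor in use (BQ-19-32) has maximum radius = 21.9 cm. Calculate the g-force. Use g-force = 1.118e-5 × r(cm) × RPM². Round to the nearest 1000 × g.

RCF = 1.118 × 10⁻⁵ × r × N²
RCF = 1.118 × 10⁻⁵ × 21.9 × (19380)² = 1.118 × 10⁻⁵ × 21.9 × 375,584,400 ≈ 91,958.8 × g

RCF ≈ 92000 x g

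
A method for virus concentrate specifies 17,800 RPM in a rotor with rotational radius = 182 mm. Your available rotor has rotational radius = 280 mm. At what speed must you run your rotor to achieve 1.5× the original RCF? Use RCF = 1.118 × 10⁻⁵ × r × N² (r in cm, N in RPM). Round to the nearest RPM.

Original rotor: r = 182 mm = 18.2 cm
RCF = 1.118 × 10⁻⁵ × r × N²
RCF_original = 1.118 × 10⁻⁵ × 18.2 × (17800)² = 1.118 × 10⁻⁵ × 18.2 × 316,840,000 ≈ 64,469.3 × g
Target RCF = 1.5 × 64,469.3 ≈ 96,704 × g
Your rotor: r = 280 mm = 28.0 cm
96,704 = 1.118 × 10⁻⁵ × 28 × N²
N² = 96,704 / (31.304 × 10⁻⁵) = 308,918,988
N ≈ √308,918,988 ≈ 17,576.1

≈ 17576 RPM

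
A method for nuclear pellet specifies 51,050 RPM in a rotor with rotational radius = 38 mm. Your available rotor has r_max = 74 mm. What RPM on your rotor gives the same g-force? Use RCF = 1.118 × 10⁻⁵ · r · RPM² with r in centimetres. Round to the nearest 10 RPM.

Original rotor: r = 38 mm = 3.8 cm
RCF_original = 1.118 × 10⁻⁵ × 3.8 × (51050)² = 1.118 × 10⁻⁵ × 3.8 × 2,606,102,500 ≈ 110,717.7 × g
Your rotor: r = 74 mm = 7.4 cm
110,717.7 = 1.118 × 10⁻⁵ × 7.4 × N²
N² = 110,717.7 / (8.2732 × 10⁻⁵) = 1,338,269,352
N ≈ √1,338,269,352 ≈ 36,582.4

≈ 36580 RPM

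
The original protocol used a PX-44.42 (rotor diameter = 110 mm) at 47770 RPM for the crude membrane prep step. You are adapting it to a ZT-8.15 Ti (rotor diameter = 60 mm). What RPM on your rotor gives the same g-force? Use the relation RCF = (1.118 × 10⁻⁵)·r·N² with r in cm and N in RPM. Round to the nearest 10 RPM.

Original rotor: r = 110 mm / 2 = 55 mm = 5.5 cm
RCF_original = 1.118 × 10⁻⁵ × 5.5 × (47770)² = 1.118 × 10⁻⁵ × 5.5 × 2,281,972,900 ≈ 140,318.5 × g
Your rotor: r = 60 mm / 2 = 30 mm = 3 cm
140,318.5 = 1.118 × 10⁻⁵ × 3 × N²
N² = 140,318.5 / (3.354 × 10⁻⁵) = 4,183,616,577
N ≈ √4,183,616,577 ≈ 64,680.9

≈ 64680 RPM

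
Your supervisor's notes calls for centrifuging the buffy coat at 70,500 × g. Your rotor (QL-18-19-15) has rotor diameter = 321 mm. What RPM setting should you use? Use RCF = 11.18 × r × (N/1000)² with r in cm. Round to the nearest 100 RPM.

≈ 19800 RPM

r = 321 mm / 2 = 160.5 mm = 16.05 cm
70,500 = 11.18 × 16.05 × (N/1000)²
(N/1000)² = 70,500 / 179.439 = 392.8912
N = 1000 × √392.8912 ≈ 19,821.5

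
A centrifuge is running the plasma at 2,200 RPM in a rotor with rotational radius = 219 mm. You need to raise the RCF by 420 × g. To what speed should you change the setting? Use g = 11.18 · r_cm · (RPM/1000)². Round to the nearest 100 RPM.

2600 RPM

r = 219 mm = 21.9 cm
Current RCF = 11.18 × 21.9 × (2.2)² = 11.18 × 21.9 × 4.84 ≈ 1,185 × g
Target RCF = 1,185 + 420 = 1,605 × g
(N/1000)² = 1,605 / 244.842 = 6.555248
N = 1000 × √6.555248 ≈ 2,560.3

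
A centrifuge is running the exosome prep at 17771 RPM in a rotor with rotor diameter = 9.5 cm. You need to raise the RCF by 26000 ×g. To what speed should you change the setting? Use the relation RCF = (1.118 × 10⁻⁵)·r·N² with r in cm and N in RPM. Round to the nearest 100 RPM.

N₂ ≈ 28400 RPM

r = 9.5 / 2 = 4.75 cm
Current RCF = 1.118 × 10⁻⁵ × 4.75 × (17771)² = 1.118 × 10⁻⁵ × 4.75 × 315,808,441 ≈ 16,771 × g
Target RCF = 16,771 + 26,000 = 42,771 × g
N² = 42,771 / (5.3105 × 10⁻⁵) = 805,404,388
N ≈ √805,404,388 ≈ 28,379.6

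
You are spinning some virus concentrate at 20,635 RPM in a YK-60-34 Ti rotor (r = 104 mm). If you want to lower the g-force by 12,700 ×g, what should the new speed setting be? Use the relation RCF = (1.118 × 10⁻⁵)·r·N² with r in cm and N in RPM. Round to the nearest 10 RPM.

17790 RPM

r = 104 mm = 10.4 cm
Current RCF = 1.118 × 10⁻⁵ × 10.4 × (20635)² = 1.118 × 10⁻⁵ × 10.4 × 425,803,225 ≈ 49,509 × g
Target RCF = 49,509 − 12,700 = 36,809 × g
N² = 36,809 / (11.6272 × 10⁻⁵) = 316,576,648
N ≈ √316,576,648 ≈ 17,792.6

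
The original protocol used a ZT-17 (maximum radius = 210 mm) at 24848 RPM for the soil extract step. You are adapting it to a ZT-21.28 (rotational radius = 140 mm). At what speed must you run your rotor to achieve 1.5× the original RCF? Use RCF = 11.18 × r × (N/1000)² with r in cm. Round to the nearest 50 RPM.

Original rotor: r = 210 mm = 21.0 cm
RCF_original = 11.18 × 21 × (24.848)² = 11.18 × 21 × 617.423104 ≈ 144,958.6 × g
Target RCF = 1.5 × 144,958.6 ≈ 217,437.9 × g
Your rotor: r = 140 mm = 14.0 cm
217,437.9 = 11.18 × 14 × (N/1000)²
(N/1000)² = 217,437.9 / 156.52 = 1389.202
N = 1000 × √1389.202 ≈ 37,272.0

≈ 37250 RPM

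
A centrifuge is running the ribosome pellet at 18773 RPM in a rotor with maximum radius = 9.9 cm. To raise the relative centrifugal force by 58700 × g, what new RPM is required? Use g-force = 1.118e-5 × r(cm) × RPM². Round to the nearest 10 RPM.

N₂ ≈ 29710 RPM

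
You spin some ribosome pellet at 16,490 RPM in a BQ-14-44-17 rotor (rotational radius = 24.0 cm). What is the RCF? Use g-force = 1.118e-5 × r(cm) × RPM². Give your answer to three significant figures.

RCF ≈ 73000 x g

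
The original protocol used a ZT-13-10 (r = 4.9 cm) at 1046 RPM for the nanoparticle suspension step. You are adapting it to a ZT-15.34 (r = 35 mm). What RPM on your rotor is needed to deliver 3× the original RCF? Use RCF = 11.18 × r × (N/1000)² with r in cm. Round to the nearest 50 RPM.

2150 RPM

RCF_original = 11.18 × 4.9 × (1.046)² = 11.18 × 4.9 × 1.094116 ≈ 59.9 × g
Target RCF = 3 × 59.9 ≈ 179.7 × g
Your rotor: r = 35 mm = 3.5 cm
179.7 = 11.18 × 3.5 × (N/1000)²
(N/1000)² = 179.7 / 39.13 = 4.592384
N = 1000 × √4.592384 ≈ 2,143.0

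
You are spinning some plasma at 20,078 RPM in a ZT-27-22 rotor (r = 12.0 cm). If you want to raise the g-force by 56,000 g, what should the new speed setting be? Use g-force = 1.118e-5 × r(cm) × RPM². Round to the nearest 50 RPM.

≈ 28650 RPM

Current RCF = 1.118 × 10⁻⁵ × 12 × (20078)² = 1.118 × 10⁻⁵ × 12 × 403,126,084 ≈ 54,083.4 × g
Target RCF = 54,083.4 + 56,000 = 110,083.4 × g
N² = 110,083.4 / (13.416 × 10⁻⁵) = 820,538,163
N ≈ √820,538,163 ≈ 28,645.0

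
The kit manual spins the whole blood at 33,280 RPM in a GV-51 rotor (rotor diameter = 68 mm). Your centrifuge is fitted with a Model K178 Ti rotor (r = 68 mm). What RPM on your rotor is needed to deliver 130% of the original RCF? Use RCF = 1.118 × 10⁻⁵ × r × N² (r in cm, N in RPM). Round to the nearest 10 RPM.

Original rotor: r = 68 mm / 2 = 34 mm = 3.4 cm
RCF_original = 1.118 × 10⁻⁵ × 3.4 × (33280)² = 1.118 × 10⁻⁵ × 3.4 × 1,107,558,400 ≈ 42,100.5 × g
Target RCF = 1.3 × 42,100.5 ≈ 54,730.7 × g
Your rotor: r = 68 mm = 6.8 cm
54,730.7 = 1.118 × 10⁻⁵ × 6.8 × N²
N² = 54,730.7 / (7.6024 × 10⁻⁵) = 719,913,448
N ≈ √719,913,448 ≈ 26,831.2

≈ 26830 RPM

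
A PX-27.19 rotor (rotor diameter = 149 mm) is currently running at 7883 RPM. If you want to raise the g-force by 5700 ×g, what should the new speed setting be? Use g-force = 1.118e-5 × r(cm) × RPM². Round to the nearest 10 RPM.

11430 RPM

r = 149 mm / 2 = 74.5 mm = 7.45 cm
Current RCF = 1.118 × 10⁻⁵ × 7.45 × (7883)² = 1.118 × 10⁻⁵ × 7.45 × 62,141,689 ≈ 5,175.8 × g
Target RCF = 5,175.8 + 5,700 = 10,875.8 × g
N² = 10,875.8 / (8.3291 × 10⁻⁵) = 130,575,933
N ≈ √130,575,933 ≈ 11,427.0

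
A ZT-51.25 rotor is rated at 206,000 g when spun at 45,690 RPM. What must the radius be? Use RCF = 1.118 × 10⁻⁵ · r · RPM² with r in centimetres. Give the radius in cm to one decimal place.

206000 = 1.118 × 10⁻⁵ × r × (45690)²
r = 206000 / (1.118 × 10⁻⁵ × 2,087,576,100) = 206000 / 23339.1 ≈ 8.826 cm

r ≈ 8.8 cm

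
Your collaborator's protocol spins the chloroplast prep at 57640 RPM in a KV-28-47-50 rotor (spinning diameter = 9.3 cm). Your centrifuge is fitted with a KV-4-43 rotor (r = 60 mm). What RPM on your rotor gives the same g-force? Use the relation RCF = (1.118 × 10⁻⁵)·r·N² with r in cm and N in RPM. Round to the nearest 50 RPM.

≈ 50750 RPM

Original rotor: r = 9.3 / 2 = 4.65 cm
RCF_original = 1.118 × 10⁻⁵ × 4.65 × (57640)² = 1.118 × 10⁻⁵ × 4.65 × 3,322,369,600 ≈ 172,720 × g
Your rotor: r = 60 mm = 6.0 cm
172,720 = 1.118 × 10⁻⁵ × 6 × N²
N² = 172,720 / (6.708 × 10⁻⁵) = 2,574,836,017
N ≈ √2,574,836,017 ≈ 50,742.8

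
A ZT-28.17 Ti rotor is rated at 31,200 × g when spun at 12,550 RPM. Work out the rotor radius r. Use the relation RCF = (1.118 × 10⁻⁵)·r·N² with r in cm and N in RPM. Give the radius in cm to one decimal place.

31200 = 1.118 × 10⁻⁵ × r × (12550)²
r = 31200 / (1.118 × 10⁻⁵ × 157,502,500) = 31200 / 1760.878 ≈ 17.718 cm

≈ 17.7 cm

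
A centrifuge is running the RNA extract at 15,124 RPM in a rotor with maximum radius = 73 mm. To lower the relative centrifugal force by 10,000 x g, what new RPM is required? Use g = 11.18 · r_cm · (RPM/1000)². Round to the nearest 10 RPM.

10310 RPM

r = 73 mm = 7.3 cm
Current RCF = 11.18 × 7.3 × (15.124)² = 11.18 × 7.3 × 228.735376 ≈ 18,668 × g
Target RCF = 18,668 − 10,000 = 8,668 × g
(N/1000)² = 8,668 / 81.614 = 106.2073
N = 1000 × √106.2073 ≈ 10,305.7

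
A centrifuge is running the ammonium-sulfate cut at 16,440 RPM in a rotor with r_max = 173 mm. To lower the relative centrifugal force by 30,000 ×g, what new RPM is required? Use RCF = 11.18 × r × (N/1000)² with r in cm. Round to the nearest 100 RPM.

r = 173 mm = 17.3 cm
Current RCF = 11.18 × 17.3 × (16.44)² = 11.18 × 17.3 × 270.2736 ≈ 52,274.7 × g
Target RCF = 52,274.7 − 30,000 = 22,274.7 × g
(N/1000)² = 22,274.7 / 193.414 = 115.1659
N = 1000 × √115.1659 ≈ 10,731.5

10700 RPM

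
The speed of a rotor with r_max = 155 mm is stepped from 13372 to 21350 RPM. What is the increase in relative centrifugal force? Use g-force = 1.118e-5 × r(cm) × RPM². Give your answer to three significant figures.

≈ 48000 × g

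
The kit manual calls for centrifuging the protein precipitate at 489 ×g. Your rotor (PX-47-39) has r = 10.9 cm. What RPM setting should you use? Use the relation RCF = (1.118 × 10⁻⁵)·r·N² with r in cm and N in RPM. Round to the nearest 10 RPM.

RCF = 1.118 × 10⁻⁵ × r × N²
489 = 1.118 × 10⁻⁵ × 10.9 × N²
N² = 489 / (12.1862 × 10⁻⁵) = 4,012,736
N ≈ √4,012,736 ≈ 2,003.2

≈ 2000 RPM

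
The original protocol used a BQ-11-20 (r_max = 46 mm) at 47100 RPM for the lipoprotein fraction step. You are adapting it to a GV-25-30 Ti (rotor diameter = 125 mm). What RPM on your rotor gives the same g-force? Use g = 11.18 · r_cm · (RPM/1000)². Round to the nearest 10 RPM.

Original rotor: r = 46 mm = 4.6 cm
RCF = 11.18 × r × (N/1000)²
RCF_original = 11.18 × 4.6 × (47.1)² = 11.18 × 4.6 × 2,218.41 ≈ 114,088.4 × g
Your rotor: r = 125 mm / 2 = 62.5 mm = 6.25 cm
114,088.4 = 11.18 × 6.25 × (N/1000)²
(N/1000)² = 114,088.4 / 69.875 = 1632.75
N = 1000 × √1632.75 ≈ 40,407.3

≈ 40410 RPM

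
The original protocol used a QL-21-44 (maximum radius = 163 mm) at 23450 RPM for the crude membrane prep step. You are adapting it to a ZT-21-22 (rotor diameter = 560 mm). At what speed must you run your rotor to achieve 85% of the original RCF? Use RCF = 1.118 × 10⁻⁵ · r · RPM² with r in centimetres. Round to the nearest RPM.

≈ 16496 RPM

Original rotor: r = 163 mm = 16.3 cm
RCF = 1.118 × 10⁻⁵ × r × N²
RCF_original = 1.118 × 10⁻⁵ × 16.3 × (23450)² = 1.118 × 10⁻⁵ × 16.3 × 549,902,500 ≈ 100,210.9 × g
Target RCF = 0.85 × 100,210.9 ≈ 85,179.3 × g
Your rotor: r = 560 mm / 2 = 280 mm = 28 cm
85,179.3 = 1.118 × 10⁻⁵ × 28 × N²
N² = 85,179.3 / (31.304 × 10⁻⁵) = 272,103,565
N ≈ √272,103,565 ≈ 16,495.6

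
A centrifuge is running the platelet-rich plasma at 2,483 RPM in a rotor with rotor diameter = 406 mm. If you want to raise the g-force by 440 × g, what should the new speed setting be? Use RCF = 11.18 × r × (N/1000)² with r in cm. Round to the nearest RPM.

r = 406 mm / 2 = 203 mm = 20.3 cm
Current RCF = 11.18 × 20.3 × (2.483)² = 11.18 × 20.3 × 6.165289 ≈ 1,399.2 × g
Target RCF = 1,399.2 + 440 = 1,839.2 × g
(N/1000)² = 1,839.2 / 226.954 = 8.103845
N = 1000 × √8.103845 ≈ 2,846.7

2847 RPM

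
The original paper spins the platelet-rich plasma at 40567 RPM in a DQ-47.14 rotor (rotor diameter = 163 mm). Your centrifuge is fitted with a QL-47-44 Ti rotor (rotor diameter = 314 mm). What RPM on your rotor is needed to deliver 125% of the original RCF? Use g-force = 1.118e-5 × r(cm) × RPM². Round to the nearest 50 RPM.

Original rotor: r = 163 mm / 2 = 81.5 mm = 8.15 cm
RCF_original = 1.118 × 10⁻⁵ × 8.15 × (40567)² = 1.118 × 10⁻⁵ × 8.15 × 1,645,681,489 ≈ 149,949.6 × g
Target RCF = 1.25 × 149,949.6 ≈ 187,437 × g
Your rotor: r = 314 mm / 2 = 157 mm = 15.7 cm
187,437 = 1.118 × 10⁻⁵ × 15.7 × N²
N² = 187,437 / (17.5526 × 10⁻⁵) = 1,067,858,893
N ≈ √1,067,858,893 ≈ 32,678.1

≈ 32700 RPM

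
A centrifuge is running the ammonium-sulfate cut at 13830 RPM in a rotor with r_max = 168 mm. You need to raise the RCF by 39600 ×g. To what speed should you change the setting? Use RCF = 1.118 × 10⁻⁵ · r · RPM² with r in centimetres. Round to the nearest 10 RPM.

r = 168 mm = 16.8 cm
Current RCF = 1.118 × 10⁻⁵ × 16.8 × (13830)² = 1.118 × 10⁻⁵ × 16.8 × 191,268,900 ≈ 35,924.9 × g
Target RCF = 35,924.9 + 39,600 = 75,524.9 × g
N² = 75,524.9 / (18.7824 × 10⁻⁵) = 402,104,630
N ≈ √402,104,630 ≈ 20,052.5

≈ 20050 RPM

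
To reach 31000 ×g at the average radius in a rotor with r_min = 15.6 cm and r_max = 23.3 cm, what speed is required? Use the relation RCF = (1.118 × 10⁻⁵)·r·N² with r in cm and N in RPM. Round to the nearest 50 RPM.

11950 RPM

r_avg = (15.6 + 23.3) / 2 = 19.45 cm
31,000 = 1.118 × 10⁻⁵ × 19.45 × N²
N² = 31,000 / (21.7451 × 10⁻⁵) = 142,560,853
N ≈ √142,560,853 ≈ 11,939.9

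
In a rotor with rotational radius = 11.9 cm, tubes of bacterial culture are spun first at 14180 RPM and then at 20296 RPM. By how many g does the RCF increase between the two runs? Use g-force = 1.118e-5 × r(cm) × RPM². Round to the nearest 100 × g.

≈ 28100 g

RCF₁ = 1.118 × 10⁻⁵ × 11.9 × (14180)² = 1.118 × 10⁻⁵ × 11.9 × 201,072,400 ≈ 26,751.1 × g
RCF₂ = 1.118 × 10⁻⁵ × 11.9 × (20296)² = 1.118 × 10⁻⁵ × 11.9 × 411,927,616 ≈ 54,803.7 × g
Increase = 54,803.7 − 26,751.1 = 28,052.6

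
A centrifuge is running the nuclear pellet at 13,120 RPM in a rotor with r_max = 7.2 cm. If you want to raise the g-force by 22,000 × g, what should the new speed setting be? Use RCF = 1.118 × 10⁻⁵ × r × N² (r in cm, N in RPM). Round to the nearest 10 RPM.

Current RCF = 1.118 × 10⁻⁵ × 7.2 × (13120)² = 1.118 × 10⁻⁵ × 7.2 × 172,134,400 ≈ 13,856.1 × g
Target RCF = 13,856.1 + 22,000 = 35,856.1 × g
N² = 35,856.1 / (8.0496 × 10⁻⁵) = 445,439,525
N ≈ √445,439,525 ≈ 21,105.4

21110 RPM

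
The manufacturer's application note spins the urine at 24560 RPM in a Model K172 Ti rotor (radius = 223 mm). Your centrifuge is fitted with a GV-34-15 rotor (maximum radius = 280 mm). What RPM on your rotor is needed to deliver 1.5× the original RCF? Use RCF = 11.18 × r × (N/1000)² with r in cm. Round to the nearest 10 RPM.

26840 RPM

Original rotor: r = 223 mm = 22.3 cm
RCF_original = 11.18 × 22.3 × (24.56)² = 11.18 × 22.3 × 603.1936 ≈ 150,384.6 × g
Target RCF = 1.5 × 150,384.6 ≈ 225,576.9 × g
Your rotor: r = 280 mm = 28.0 cm
225,576.9 = 11.18 × 28 × (N/1000)²
(N/1000)² = 225,576.9 / 313.04 = 720.6009
N = 1000 × √720.6009 ≈ 26,844.0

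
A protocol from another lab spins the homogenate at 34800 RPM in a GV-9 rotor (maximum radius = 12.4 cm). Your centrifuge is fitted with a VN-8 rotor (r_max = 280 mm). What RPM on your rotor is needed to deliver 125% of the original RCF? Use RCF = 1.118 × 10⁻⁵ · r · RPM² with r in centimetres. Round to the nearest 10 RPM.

25890 RPM

RCF_original = 1.118 × 10⁻⁵ × 12.4 × (34800)² = 1.118 × 10⁻⁵ × 12.4 × 1,211,040,000 ≈ 167,888.9 × g
Target RCF = 1.25 × 167,888.9 ≈ 209,861.1 × g
Your rotor: r = 280 mm = 28.0 cm
209,861.1 = 1.118 × 10⁻⁵ × 28 × N²
N² = 209,861.1 / (31.304 × 10⁻⁵) = 670,397,074
N ≈ √670,397,074 ≈ 25,892.0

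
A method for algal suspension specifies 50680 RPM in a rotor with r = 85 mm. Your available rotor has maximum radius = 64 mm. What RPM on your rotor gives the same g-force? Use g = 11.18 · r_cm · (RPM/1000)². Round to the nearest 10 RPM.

Original rotor: r = 85 mm = 8.5 cm
RCF_original = 11.18 × 8.5 × (50.68)² = 11.18 × 8.5 × 2,568.4624 ≈ 244,081 × g
Your rotor: r = 64 mm = 6.4 cm
244,081 = 11.18 × 6.4 × (N/1000)²
(N/1000)² = 244,081 / 71.552 = 3411.239
N = 1000 × √3411.239 ≈ 58,405.8

58410 RPM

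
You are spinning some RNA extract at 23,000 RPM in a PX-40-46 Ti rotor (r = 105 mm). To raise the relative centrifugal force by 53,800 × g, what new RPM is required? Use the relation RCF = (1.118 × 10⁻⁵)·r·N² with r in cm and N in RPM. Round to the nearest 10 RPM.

r = 105 mm = 10.5 cm
Current RCF = 1.118 × 10⁻⁵ × 10.5 × (23000)² = 1.118 × 10⁻⁵ × 10.5 × 529,000,000 ≈ 62,099.3 × g
Target RCF = 62,099.3 + 53,800 = 115,899.3 × g
N² = 115,899.3 / (11.739 × 10⁻⁵) = 987,301,303
N ≈ √987,301,303 ≈ 31,421.4

N₂ ≈ 31420 RPM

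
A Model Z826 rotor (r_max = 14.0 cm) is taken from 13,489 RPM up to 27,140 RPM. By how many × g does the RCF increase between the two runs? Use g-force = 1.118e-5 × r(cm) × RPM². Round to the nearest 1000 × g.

RCF₁ = 1.118 × 10⁻⁵ × 14 × (13489)² = 1.118 × 10⁻⁵ × 14 × 181,953,121 ≈ 28,479.3 × g
RCF₂ = 1.118 × 10⁻⁵ × 14 × (27140)² = 1.118 × 10⁻⁵ × 14 × 736,579,600 ≈ 115,289.4 × g
Increase = 115,289.4 − 28,479.3 = 86,810.1

87000 × g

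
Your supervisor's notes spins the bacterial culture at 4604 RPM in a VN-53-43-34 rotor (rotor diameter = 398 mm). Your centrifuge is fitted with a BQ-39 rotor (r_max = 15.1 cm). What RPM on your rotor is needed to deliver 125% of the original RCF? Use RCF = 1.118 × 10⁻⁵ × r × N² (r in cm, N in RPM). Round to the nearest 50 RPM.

Original rotor: r = 398 mm / 2 = 199 mm = 19.9 cm
RCF_original = 1.118 × 10⁻⁵ × 19.9 × (4604)² = 1.118 × 10⁻⁵ × 19.9 × 21,196,816 ≈ 4,715.9 × g
Target RCF = 1.25 × 4,715.9 ≈ 5,894.9 × g
5,894.9 = 1.118 × 10⁻⁵ × 15.1 × N²
N² = 5,894.9 / (16.8818 × 10⁻⁵) = 34,918,670
N ≈ √34,918,670 ≈ 5,909.2

5900 RPM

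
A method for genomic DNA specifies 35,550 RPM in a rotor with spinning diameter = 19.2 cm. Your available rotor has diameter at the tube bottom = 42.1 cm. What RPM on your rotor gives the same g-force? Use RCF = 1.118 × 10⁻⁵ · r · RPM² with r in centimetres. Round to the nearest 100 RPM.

≈ 24000 RPM

Original rotor: r = 19.2 / 2 = 9.6 cm
RCF = 1.118 × 10⁻⁵ × r × N²
RCF_original = 1.118 × 10⁻⁵ × 9.6 × (35550)² = 1.118 × 10⁻⁵ × 9.6 × 1,263,802,500 ≈ 135,641.4 × g
Your rotor: r = 42.1 / 2 = 21.05 cm
135,641.4 = 1.118 × 10⁻⁵ × 21.05 × N²
N² = 135,641.4 / (23.5339 × 10⁻⁵) = 576,366,008
N ≈ √576,366,008 ≈ 24,007.6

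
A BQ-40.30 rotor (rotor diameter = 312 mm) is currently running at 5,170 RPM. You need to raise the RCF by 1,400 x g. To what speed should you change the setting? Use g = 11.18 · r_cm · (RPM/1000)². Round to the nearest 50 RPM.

≈ 5900 RPM

r = 312 mm / 2 = 156 mm = 15.6 cm
Current RCF = 11.18 × 15.6 × (5.17)² = 11.18 × 15.6 × 26.7289 ≈ 4,661.7 × g
Target RCF = 4,661.7 + 1,400 = 6,061.7 × g
(N/1000)² = 6,061.7 / 174.408 = 34.75586
N = 1000 × √34.75586 ≈ 5,895.4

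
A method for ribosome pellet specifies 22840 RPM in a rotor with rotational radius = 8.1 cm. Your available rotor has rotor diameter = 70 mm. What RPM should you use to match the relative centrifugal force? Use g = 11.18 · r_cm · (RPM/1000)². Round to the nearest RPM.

34746 RPM

RCF_original = 11.18 × 8.1 × (22.84)² = 11.18 × 8.1 × 521.6656 ≈ 47,241 × g
Your rotor: r = 70 mm / 2 = 35 mm = 3.5 cm
47,241 = 11.18 × 3.5 × (N/1000)²
(N/1000)² = 47,241 / 39.13 = 1207.283
N = 1000 × √1207.283 ≈ 34,746.0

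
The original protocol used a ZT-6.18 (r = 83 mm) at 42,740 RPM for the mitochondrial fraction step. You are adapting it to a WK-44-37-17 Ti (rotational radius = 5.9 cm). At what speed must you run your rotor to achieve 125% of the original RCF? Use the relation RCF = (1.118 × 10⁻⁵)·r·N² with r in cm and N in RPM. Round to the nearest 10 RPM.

Original rotor: r = 83 mm = 8.3 cm
RCF = 1.118 × 10⁻⁵ × r × N²
RCF_original = 1.118 × 10⁻⁵ × 8.3 × (42740)² = 1.118 × 10⁻⁵ × 8.3 × 1,826,707,600 ≈ 169,507.5 × g
Target RCF = 1.25 × 169,507.5 ≈ 211,884.4 × g
211,884.4 = 1.118 × 10⁻⁵ × 5.9 × N²
N² = 211,884.4 / (6.5962 × 10⁻⁵) = 3,212,219,156
N ≈ √3,212,219,156 ≈ 56,676.4

56680 RPM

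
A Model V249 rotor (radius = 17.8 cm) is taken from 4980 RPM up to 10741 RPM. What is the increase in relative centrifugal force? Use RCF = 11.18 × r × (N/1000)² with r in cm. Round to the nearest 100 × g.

≈ 18000 x g

RCF₁ = 11.18 × 17.8 × (4.98)² = 11.18 × 17.8 × 24.8004 ≈ 4,935.4 × g
RCF₂ = 11.18 × 17.8 × (10.741)² = 11.18 × 17.8 × 115.369081 ≈ 22,958.9 × g
Increase = 22,958.9 − 4,935.4 = 18,023.5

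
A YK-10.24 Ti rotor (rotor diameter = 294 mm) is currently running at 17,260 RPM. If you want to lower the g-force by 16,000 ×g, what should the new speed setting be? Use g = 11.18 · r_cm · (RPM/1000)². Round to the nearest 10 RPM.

N₂ ≈ 14160 RPM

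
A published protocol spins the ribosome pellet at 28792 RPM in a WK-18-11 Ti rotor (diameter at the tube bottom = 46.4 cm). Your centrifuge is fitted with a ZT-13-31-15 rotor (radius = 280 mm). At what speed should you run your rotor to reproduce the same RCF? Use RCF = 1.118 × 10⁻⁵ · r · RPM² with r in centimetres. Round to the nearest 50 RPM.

Original rotor: r = 46.4 / 2 = 23.2 cm
RCF = 1.118 × 10⁻⁵ × r × N²
RCF_original = 1.118 × 10⁻⁵ × 23.2 × (28792)² = 1.118 × 10⁻⁵ × 23.2 × 828,979,264 ≈ 215,017.3 × g
Your rotor: r = 280 mm = 28.0 cm
215,017.3 = 1.118 × 10⁻⁵ × 28 × N²
N² = 215,017.3 / (31.304 × 10⁻⁵) = 686,868,451
N ≈ √686,868,451 ≈ 26,208.2

26200 RPM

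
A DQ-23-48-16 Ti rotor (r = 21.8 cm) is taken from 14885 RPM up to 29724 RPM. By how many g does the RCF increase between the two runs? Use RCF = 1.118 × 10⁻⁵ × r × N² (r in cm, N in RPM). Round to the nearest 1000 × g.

161000 g

RCF₁ = 1.118 × 10⁻⁵ × 21.8 × (14885)² = 1.118 × 10⁻⁵ × 21.8 × 221,563,225 ≈ 54,000.3 × g
RCF₂ = 1.118 × 10⁻⁵ × 21.8 × (29724)² = 1.118 × 10⁻⁵ × 21.8 × 883,516,176 ≈ 215,334.1 × g
Increase = 215,334.1 − 54,000.3 = 161,333.8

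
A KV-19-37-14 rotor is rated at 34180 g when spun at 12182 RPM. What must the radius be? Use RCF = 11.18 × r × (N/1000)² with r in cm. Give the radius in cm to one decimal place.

r ≈ 20.6 cm

RCF = 11.18 × r × (N/1000)²
34180 = 11.18 × r × (12.182)²
r = 34180 / (11.18 × 148.401124) = 34180 / 1659.125 ≈ 20.601 cm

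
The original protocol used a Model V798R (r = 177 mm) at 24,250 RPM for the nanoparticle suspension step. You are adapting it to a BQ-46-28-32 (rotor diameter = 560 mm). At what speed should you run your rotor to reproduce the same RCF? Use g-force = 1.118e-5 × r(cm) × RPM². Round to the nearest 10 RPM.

19280 RPM

Original rotor: r = 177 mm = 17.7 cm
RCF_original = 1.118 × 10⁻⁵ × 17.7 × (24250)² = 1.118 × 10⁻⁵ × 17.7 × 588,062,500 ≈ 116,369.3 × g
Your rotor: r = 560 mm / 2 = 280 mm = 28 cm
116,369.3 = 1.118 × 10⁻⁵ × 28 × N²
N² = 116,369.3 / (31.304 × 10⁻⁵) = 371,739,394
N ≈ √371,739,394 ≈ 19,280.5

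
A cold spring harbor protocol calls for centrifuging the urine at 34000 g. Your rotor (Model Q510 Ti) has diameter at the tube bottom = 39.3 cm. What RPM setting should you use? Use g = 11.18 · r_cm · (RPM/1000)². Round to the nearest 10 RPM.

12440 RPM

r = 39.3 / 2 = 19.65 cm
RCF = 11.18 × r × (N/1000)²
34,000 = 11.18 × 19.65 × (N/1000)²
(N/1000)² = 34,000 / 219.687 = 154.7656
N = 1000 × √154.7656 ≈ 12,440.5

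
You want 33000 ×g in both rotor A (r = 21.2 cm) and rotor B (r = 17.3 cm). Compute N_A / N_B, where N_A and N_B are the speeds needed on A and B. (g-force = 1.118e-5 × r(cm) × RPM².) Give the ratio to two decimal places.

At fixed RCF, N ∝ 1/√r, so N_A/N_B = √(r_B/r_A) = √(17.3/21.2) = √0.816038 = 0.9033.

0.90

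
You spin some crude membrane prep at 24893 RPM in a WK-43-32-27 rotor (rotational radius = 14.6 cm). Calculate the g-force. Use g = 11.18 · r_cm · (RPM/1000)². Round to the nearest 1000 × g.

101000 g

RCF = 11.18 × r × (N/1000)²
RCF = 11.18 × 14.6 × (24.893)² = 11.18 × 14.6 × 619.661449 ≈ 101,146.1 × g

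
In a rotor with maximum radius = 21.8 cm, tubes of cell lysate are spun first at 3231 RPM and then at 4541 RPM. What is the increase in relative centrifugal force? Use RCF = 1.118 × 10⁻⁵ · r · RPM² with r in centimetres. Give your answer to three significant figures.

2480 g

RCF₁ = 1.118 × 10⁻⁵ × 21.8 × (3231)² = 1.118 × 10⁻⁵ × 21.8 × 10,439,361 ≈ 2,544.3 × g
RCF₂ = 1.118 × 10⁻⁵ × 21.8 × (4541)² = 1.118 × 10⁻⁵ × 21.8 × 20,620,681 ≈ 5,025.8 × g
Increase = 5,025.8 − 2,544.3 = 2,481.5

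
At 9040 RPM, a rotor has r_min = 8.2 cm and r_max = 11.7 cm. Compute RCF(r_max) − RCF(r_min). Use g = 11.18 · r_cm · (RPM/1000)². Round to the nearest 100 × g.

3200 ×g

ΔRCF = 11.18 × (r_max − r_min) × (N/1000)² = 11.18 × 3.5 × 81.7216 ≈ 3,197.8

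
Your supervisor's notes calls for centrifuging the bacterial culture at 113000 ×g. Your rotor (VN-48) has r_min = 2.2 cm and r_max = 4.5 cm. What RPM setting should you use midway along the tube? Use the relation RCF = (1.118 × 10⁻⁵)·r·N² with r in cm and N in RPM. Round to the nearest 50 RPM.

r_avg = (2.2 + 4.5) / 2 = 3.35 cm
RCF = 1.118 × 10⁻⁵ × r × N²
113,000 = 1.118 × 10⁻⁵ × 3.35 × N²
N² = 113,000 / (3.7453 × 10⁻⁵) = 3,017,114,784
N ≈ √3,017,114,784 ≈ 54,928.3

≈ 54950 RPM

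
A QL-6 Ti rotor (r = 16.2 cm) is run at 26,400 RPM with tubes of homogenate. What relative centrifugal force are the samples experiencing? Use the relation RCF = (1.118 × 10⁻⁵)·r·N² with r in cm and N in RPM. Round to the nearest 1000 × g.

126000 ×g

RCF = 1.118 × 10⁻⁵ × r × N²
RCF = 1.118 × 10⁻⁵ × 16.2 × (26400)² = 1.118 × 10⁻⁵ × 16.2 × 696,960,000 ≈ 126,230.6 × g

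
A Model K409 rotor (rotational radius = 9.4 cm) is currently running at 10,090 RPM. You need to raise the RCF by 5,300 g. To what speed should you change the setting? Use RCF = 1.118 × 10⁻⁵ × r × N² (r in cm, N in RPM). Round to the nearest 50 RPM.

Current RCF = 1.118 × 10⁻⁵ × 9.4 × (10090)² = 1.118 × 10⁻⁵ × 9.4 × 101,808,100 ≈ 10,699.2 × g
Target RCF = 10,699.2 + 5,300 = 15,999.2 × g
N² = 15,999.2 / (10.5092 × 10⁻⁵) = 152,239,942
N ≈ √152,239,942 ≈ 12,338.6

N₂ ≈ 12350 RPM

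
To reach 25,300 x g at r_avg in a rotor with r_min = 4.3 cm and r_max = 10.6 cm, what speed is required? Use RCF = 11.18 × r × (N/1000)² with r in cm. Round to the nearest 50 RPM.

N ≈ 17450 RPM

r_avg = (4.3 + 10.6) / 2 = 7.45 cm
25,300 = 11.18 × 7.45 × (N/1000)²
(N/1000)² = 25,300 / 83.291 = 303.7543
N = 1000 × √303.7543 ≈ 17,428.5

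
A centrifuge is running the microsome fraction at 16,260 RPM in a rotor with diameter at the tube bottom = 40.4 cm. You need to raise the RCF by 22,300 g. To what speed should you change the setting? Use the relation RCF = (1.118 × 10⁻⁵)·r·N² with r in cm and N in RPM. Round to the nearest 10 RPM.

19060 RPM

r = 40.4 / 2 = 20.2 cm
Current RCF = 1.118 × 10⁻⁵ × 20.2 × (16260)² = 1.118 × 10⁻⁵ × 20.2 × 264,387,600 ≈ 59,708.2 × g
Target RCF = 59,708.2 + 22,300 = 82,008.2 × g
N² = 82,008.2 / (22.5836 × 10⁻⁵) = 363,131,653
N ≈ √363,131,653 ≈ 19,056.0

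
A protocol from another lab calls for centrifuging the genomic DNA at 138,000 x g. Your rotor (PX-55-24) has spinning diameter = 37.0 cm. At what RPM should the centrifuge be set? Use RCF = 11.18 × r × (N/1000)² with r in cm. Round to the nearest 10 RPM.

≈ 25830 RPM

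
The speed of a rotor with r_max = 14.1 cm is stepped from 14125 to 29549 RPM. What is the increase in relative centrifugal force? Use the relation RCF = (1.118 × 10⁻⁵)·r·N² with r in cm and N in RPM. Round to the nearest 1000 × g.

≈ 106000 ×g

RCF₁ = 1.118 × 10⁻⁵ × 14.1 × (14125)² = 1.118 × 10⁻⁵ × 14.1 × 199,515,625 ≈ 31,451.2 × g
RCF₂ = 1.118 × 10⁻⁵ × 14.1 × (29549)² = 1.118 × 10⁻⁵ × 14.1 × 873,143,401 ≈ 137,640.6 × g
Increase = 137,640.6 − 31,451.2 = 106,189.4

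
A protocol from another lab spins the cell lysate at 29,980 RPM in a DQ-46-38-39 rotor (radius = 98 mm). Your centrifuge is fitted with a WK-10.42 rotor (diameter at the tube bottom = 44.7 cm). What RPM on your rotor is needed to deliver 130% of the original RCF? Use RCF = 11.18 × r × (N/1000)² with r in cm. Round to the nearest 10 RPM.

≈ 22630 RPM

Original rotor: r = 98 mm = 9.8 cm
RCF_original = 11.18 × 9.8 × (29.98)² = 11.18 × 9.8 × 898.8004 ≈ 98,476.2 × g
Target RCF = 1.3 × 98,476.2 ≈ 128,019.1 × g
Your rotor: r = 44.7 / 2 = 22.35 cm
128,019.1 = 11.18 × 22.35 × (N/1000)²
(N/1000)² = 128,019.1 / 249.873 = 512.3367
N = 1000 × √512.3367 ≈ 22,634.9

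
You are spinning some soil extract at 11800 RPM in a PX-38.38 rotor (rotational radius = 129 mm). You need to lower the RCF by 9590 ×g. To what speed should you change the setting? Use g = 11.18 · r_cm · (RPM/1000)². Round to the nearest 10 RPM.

≈ 8530 RPM

r = 129 mm = 12.9 cm
Current RCF = 11.18 × 12.9 × (11.8)² = 11.18 × 12.9 × 139.24 ≈ 20,081.5 × g
Target RCF = 20,081.5 − 9,590 = 10,491.5 × g
(N/1000)² = 10,491.5 / 144.222 = 72.74549
N = 1000 × √72.74549 ≈ 8,529.1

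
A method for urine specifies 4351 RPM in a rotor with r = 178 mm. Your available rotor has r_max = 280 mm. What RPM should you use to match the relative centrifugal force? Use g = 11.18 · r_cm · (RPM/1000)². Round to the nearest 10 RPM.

≈ 3470 RPM

Original rotor: r = 178 mm = 17.8 cm
RCF = 11.18 × r × (N/1000)²
RCF_original = 11.18 × 17.8 × (4.351)² = 11.18 × 17.8 × 18.931201 ≈ 3,767.4 × g
Your rotor: r = 280 mm = 28.0 cm
3,767.4 = 11.18 × 28 × (N/1000)²
(N/1000)² = 3,767.4 / 313.04 = 12.03488
N = 1000 × √12.03488 ≈ 3,469.1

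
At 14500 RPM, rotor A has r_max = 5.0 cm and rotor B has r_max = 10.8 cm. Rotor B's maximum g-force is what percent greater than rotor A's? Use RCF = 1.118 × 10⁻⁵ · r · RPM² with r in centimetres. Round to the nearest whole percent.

116%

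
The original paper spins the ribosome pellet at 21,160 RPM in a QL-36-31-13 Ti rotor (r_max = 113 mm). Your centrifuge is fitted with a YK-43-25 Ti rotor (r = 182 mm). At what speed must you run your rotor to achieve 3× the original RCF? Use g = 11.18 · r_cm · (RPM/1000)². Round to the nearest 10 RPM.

≈ 28880 RPM

Original rotor: r = 113 mm = 11.3 cm
RCF_original = 11.18 × 11.3 × (21.16)² = 11.18 × 11.3 × 447.7456 ≈ 56,565.5 × g
Target RCF = 3 × 56,565.5 ≈ 169,696.5 × g
Your rotor: r = 182 mm = 18.2 cm
169,696.5 = 11.18 × 18.2 × (N/1000)²
(N/1000)² = 169,696.5 / 203.476 = 833.9878
N = 1000 × √833.9878 ≈ 28,878.8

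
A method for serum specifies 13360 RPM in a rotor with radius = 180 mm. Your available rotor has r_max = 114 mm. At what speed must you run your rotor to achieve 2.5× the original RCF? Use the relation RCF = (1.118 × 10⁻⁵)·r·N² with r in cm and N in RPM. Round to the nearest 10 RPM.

Original rotor: r = 180 mm = 18.0 cm
RCF_original = 1.118 × 10⁻⁵ × 18 × (13360)² = 1.118 × 10⁻⁵ × 18 × 178,489,600 ≈ 35,919.2 × g
Target RCF = 2.5 × 35,919.2 ≈ 89,798 × g
Your rotor: r = 114 mm = 11.4 cm
89,798 = 1.118 × 10⁻⁵ × 11.4 × N²
N² = 89,798 / (12.7452 × 10⁻⁵) = 704,563,287
N ≈ √704,563,287 ≈ 26,543.6

26540 RPM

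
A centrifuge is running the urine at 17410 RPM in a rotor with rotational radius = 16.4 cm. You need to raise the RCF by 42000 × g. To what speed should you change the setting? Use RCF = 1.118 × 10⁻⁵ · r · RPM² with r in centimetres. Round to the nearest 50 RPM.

Current RCF = 1.118 × 10⁻⁵ × 16.4 × (17410)² = 1.118 × 10⁻⁵ × 16.4 × 303,108,100 ≈ 55,575.5 × g
Target RCF = 55,575.5 + 42,000 = 97,575.5 × g
N² = 97,575.5 / (18.3352 × 10⁻⁵) = 532,175,815
N ≈ √532,175,815 ≈ 23,068.9

N₂ ≈ 23050 RPM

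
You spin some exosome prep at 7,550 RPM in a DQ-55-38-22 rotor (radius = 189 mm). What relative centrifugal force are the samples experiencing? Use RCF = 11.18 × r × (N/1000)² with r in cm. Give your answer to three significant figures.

12000 x g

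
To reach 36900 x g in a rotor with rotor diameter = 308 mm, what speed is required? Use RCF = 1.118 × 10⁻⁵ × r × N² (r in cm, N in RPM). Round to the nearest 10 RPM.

≈ 14640 RPM

r = 308 mm / 2 = 154 mm = 15.4 cm
36,900 = 1.118 × 10⁻⁵ × 15.4 × N²
N² = 36,900 / (17.2172 × 10⁻⁵) = 214,320,563
N ≈ √214,320,563 ≈ 14,639.7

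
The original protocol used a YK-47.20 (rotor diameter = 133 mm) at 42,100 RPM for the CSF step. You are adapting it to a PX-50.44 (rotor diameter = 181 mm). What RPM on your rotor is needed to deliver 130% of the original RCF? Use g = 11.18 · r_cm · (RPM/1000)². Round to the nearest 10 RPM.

41150 RPM

Original rotor: r = 133 mm / 2 = 66.5 mm = 6.65 cm
RCF_original = 11.18 × 6.65 × (42.1)² = 11.18 × 6.65 × 1,772.41 ≈ 131,773.4 × g
Target RCF = 1.3 × 131,773.4 ≈ 171,305.4 × g
Your rotor: r = 181 mm / 2 = 90.5 mm = 9.05 cm
171,305.4 = 11.18 × 9.05 × (N/1000)²
(N/1000)² = 171,305.4 / 101.179 = 1693.092
N = 1000 × √1693.092 ≈ 41,147.2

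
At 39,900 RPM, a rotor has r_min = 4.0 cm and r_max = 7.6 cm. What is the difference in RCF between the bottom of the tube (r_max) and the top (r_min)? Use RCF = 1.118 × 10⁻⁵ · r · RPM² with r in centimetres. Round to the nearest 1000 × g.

ΔRCF ≈ 64000 g

ΔRCF = 1.118 × 10⁻⁵ × (r_max − r_min) × N² = 1.118 × 10⁻⁵ × 3.6 × 1,592,010,000 ≈ 64,075.2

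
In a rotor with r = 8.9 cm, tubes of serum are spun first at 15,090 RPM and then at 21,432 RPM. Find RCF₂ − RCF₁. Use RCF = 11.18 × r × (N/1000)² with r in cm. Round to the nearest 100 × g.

23000 g

RCF₁ = 11.18 × 8.9 × (15.09)² = 11.18 × 8.9 × 227.7081 ≈ 22,657.4 × g
RCF₂ = 11.18 × 8.9 × (21.432)² = 11.18 × 8.9 × 459.330624 ≈ 45,704.3 × g
Increase = 45,704.3 − 22,657.4 = 23,046.9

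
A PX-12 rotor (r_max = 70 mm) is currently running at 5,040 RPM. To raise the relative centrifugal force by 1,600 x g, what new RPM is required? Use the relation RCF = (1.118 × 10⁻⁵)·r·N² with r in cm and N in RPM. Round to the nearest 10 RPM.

N₂ ≈ 6770 RPM

r = 70 mm = 7.0 cm
Current RCF = 1.118 × 10⁻⁵ × 7 × (5040)² = 1.118 × 10⁻⁵ × 7 × 25,401,600 ≈ 1,987.9 × g
Target RCF = 1,987.9 + 1,600 = 3,587.9 × g
N² = 3,587.9 / (7.826 × 10⁻⁵) = 45,845,898
N ≈ √45,845,898 ≈ 6,771.0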